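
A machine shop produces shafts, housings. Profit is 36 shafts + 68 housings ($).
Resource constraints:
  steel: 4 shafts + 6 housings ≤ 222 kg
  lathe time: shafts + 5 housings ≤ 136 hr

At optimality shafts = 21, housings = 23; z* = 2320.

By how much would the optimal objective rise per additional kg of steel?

At the optimum: steel uses 222 of 222 (binding); lathe time uses 136 of 136 (binding).
Dual feasibility on the basic columns requires 4·y_steel + 1·y_lathe time = 36, 6·y_steel + 5·y_lathe time = 68.
→ y_steel = 8 and y_lathe time = 4.
Shadow price of steel = 8.

8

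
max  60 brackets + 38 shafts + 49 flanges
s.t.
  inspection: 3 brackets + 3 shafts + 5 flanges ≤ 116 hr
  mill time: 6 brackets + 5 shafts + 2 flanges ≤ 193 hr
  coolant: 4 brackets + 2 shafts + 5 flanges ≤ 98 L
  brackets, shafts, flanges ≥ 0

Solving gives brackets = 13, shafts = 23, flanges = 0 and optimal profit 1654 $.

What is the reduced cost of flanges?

Check each constraint at x*: inspection 108/116 (slack 8); mill time 193/193 (tight); coolant 98/98 (tight).
Slack constraints have shadow price 0 (complementary slackness).
The binding rows give the dual system: 6·y_mill time + 4·y_coolant = 60 and 5·y_mill time + 2·y_coolant = 38.
Solving: y_mill time = 4, y_coolant = 9.
Reduced cost of flanges: c₃ − yᵀa₃ = 49 − (4·2 + 9·5) = 49 − 53 = -4.

-4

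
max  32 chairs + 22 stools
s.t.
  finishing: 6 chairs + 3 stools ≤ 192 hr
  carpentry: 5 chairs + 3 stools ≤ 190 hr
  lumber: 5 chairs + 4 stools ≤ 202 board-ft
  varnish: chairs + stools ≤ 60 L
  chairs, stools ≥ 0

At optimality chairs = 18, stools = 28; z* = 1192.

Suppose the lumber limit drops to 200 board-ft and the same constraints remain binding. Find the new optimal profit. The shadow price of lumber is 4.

Δb = -2, so new z* = 1192 + (4)·(-2) = 1192 − 8 = 1184.

1184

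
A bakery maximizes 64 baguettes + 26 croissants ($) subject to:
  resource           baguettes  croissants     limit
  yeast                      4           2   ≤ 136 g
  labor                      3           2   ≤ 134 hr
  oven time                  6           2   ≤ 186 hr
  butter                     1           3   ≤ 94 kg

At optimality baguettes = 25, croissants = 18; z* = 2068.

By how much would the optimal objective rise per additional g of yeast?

7

At the optimum: yeast uses 136 of 136 (binding); labor uses 111 of 134 (slack = 23); oven time uses 186 of 186 (binding); butter uses 79 of 94 (slack = 15).
Since labor, butter are not tight, their duals are 0.
Dual feasibility on the basic columns requires 4·y_yeast + 6·y_oven time = 64, 2·y_yeast + 2·y_oven time = 26.
This yields shadow prices y_yeast = 7, y_oven time = 6.
Shadow price of yeast = 7.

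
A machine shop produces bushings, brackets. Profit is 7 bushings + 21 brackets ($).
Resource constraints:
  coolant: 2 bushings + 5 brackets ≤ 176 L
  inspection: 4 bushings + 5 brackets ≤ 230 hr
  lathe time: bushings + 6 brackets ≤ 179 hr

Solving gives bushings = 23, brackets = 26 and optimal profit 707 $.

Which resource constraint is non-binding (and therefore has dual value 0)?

coolant: 176/176 (binding)
inspection: 222/230 (slack 8)
lathe time: 179/179 (binding)
By complementary slackness, a constraint with positive slack has shadow price 0 → inspection.

inspection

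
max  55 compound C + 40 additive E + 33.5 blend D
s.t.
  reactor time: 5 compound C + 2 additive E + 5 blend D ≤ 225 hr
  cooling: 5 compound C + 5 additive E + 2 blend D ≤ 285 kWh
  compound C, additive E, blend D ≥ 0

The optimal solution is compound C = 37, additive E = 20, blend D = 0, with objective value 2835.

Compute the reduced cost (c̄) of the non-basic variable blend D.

At the optimum: reactor time uses 225 of 225 (binding); cooling uses 285 of 285 (binding).
From A_Bᵀ y = c: 5·y_reactor time + 5·y_cooling = 55; 2·y_reactor time + 5·y_cooling = 40.
Solving: y_reactor time = 5, y_cooling = 6.
Reduced cost of blend D: c₃ − yᵀa₃ = 33.5 − (5·5 + 6·2) = 33.5 − 37 = -3.5.

-3.5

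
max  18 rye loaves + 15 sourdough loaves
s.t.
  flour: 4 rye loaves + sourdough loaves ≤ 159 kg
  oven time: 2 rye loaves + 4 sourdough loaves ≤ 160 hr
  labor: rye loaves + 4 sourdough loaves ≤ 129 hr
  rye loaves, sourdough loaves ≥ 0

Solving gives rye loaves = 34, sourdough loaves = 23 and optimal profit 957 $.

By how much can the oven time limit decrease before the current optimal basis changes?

Binding constraints: flour, oven time. The basis is B = [[4,1],[2,4]] with det 14.
Per unit decrease in oven time, x* moves by d = (0.0714, -0.2857).
The basis stays optimal until sourdough loaves reaches 0; allowable decrease = 80.5 hr.

80.5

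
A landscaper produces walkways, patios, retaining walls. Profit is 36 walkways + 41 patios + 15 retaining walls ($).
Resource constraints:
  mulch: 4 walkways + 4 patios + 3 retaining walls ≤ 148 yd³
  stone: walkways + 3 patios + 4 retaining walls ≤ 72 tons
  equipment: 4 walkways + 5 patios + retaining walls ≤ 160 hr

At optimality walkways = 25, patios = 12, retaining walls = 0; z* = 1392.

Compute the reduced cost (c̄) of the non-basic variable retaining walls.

-2

At the optimum: mulch uses 148 of 148 (binding); stone uses 61 of 72 (slack = 11); equipment uses 160 of 160 (binding).
Slack constraints have shadow price 0 (complementary slackness).
The binding rows give the dual system: 4·y_mulch + 4·y_equipment = 36 and 4·y_mulch + 5·y_equipment = 41.
Solving: y_mulch = 4, y_equipment = 5.
Reduced cost of retaining walls: c₃ − yᵀa₃ = 15 − (4·3 + 5·1) = 15 − 17 = -2.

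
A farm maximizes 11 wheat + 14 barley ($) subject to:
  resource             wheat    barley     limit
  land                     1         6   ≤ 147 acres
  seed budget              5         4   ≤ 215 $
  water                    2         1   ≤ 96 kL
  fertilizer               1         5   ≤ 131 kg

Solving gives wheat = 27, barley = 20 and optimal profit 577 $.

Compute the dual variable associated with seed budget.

Binding: land and seed budget. Non-binding: water (22 unused), fertilizer (4 unused).
Since water, fertilizer are not tight, their duals are 0.
Dual feasibility on the basic columns requires 1·y_land + 5·y_seed budget = 11, 6·y_land + 4·y_seed budget = 14.
Solving: y_land = 1, y_seed budget = 2.
Shadow price of seed budget = 2.

2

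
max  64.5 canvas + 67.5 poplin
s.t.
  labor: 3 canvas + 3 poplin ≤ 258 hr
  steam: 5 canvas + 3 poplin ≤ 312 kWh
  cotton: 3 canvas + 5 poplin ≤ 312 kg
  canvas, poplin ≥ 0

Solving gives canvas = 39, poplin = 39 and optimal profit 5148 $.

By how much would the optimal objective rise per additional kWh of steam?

7.5

Check each constraint at x*: labor 234/258 (slack 24); steam 312/312 (tight); cotton 312/312 (tight).
By complementary slackness, y = 0 for the non-binding constraint.
The binding rows give the dual system: 5·y_steam + 3·y_cotton = 64.5 and 3·y_steam + 5·y_cotton = 67.5.
Solving: y_steam = 7.5, y_cotton = 9.
Shadow price of steam = 7.5.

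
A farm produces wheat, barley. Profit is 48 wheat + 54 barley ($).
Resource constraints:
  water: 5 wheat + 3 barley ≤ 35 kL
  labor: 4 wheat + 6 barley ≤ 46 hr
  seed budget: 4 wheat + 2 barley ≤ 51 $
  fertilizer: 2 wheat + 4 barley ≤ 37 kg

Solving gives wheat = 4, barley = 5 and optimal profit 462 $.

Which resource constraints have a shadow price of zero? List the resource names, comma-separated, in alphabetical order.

water: 35/35 (binding)
labor: 46/46 (binding)
seed budget: 26/51 (slack 25)
fertilizer: 28/37 (slack 9)
By complementary slackness, a constraint with positive slack has shadow price 0 → fertilizer, seed budget.

fertilizer, seed budget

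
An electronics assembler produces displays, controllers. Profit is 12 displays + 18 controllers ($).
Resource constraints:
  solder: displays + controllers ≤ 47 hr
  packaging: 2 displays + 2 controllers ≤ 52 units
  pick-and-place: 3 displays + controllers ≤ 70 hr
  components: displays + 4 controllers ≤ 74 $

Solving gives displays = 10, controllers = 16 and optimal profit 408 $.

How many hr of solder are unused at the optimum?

solder used = 1·10 + 1·16 = 26; slack = 47 − 26 = 21.

21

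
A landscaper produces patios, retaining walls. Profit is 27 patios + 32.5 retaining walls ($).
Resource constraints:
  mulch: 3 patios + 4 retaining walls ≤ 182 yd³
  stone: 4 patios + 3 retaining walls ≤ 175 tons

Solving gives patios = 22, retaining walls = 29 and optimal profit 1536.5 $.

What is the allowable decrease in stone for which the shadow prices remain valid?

Binding constraints: mulch, stone. The basis is B = [[3,4],[4,3]] with det -7.
Per unit decrease in stone, x* moves by d = (-0.5714, 0.4286).
The basis stays optimal until patios reaches 0; allowable decrease = 38.5 tons.

38.5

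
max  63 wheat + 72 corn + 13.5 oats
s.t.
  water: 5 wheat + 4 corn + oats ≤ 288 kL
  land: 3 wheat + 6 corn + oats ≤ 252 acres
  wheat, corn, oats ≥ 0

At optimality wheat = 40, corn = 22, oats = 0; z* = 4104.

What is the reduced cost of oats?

Check each constraint at x*: water 288/288 (tight); land 252/252 (tight).
Dual feasibility on the basic columns requires 5·y_water + 3·y_land = 63, 4·y_water + 6·y_land = 72.
→ y_water = 9 and y_land = 6.
Reduced cost of oats: c₃ − yᵀa₃ = 13.5 − (9·1 + 6·1) = 13.5 − 15 = -1.5.

-1.5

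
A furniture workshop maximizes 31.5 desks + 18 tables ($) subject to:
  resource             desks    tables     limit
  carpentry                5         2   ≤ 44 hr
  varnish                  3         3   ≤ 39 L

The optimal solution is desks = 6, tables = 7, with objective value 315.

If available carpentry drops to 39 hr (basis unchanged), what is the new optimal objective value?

292.5

Check each constraint at x*: carpentry 44/44 (tight); varnish 39/39 (tight).
From A_Bᵀ y = c: 5·y_carpentry + 3·y_varnish = 31.5; 2·y_carpentry + 3·y_varnish = 18.
This yields shadow prices y_carpentry = 4.5, y_varnish = 3.
Δz = y_carpentry·Δb = 4.5 × (-5) = -22.5, so new z* = 315 − 22.5 = 292.5.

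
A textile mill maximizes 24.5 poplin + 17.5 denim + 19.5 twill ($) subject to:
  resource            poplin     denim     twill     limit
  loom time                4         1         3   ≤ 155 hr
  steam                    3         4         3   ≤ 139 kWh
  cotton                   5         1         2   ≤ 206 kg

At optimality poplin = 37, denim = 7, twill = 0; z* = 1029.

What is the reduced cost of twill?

Binding: loom time and steam. Non-binding: cotton (14 unused).
By complementary slackness, y = 0 for the non-binding constraint.
From A_Bᵀ y = c: 4·y_loom time + 3·y_steam = 24.5; 1·y_loom time + 4·y_steam = 17.5.
→ y_loom time = 3.5 and y_steam = 3.5.
Reduced cost of twill: c₃ − yᵀa₃ = 19.5 − (3.5·3 + 3.5·3) = 19.5 − 21 = -1.5.

-1.5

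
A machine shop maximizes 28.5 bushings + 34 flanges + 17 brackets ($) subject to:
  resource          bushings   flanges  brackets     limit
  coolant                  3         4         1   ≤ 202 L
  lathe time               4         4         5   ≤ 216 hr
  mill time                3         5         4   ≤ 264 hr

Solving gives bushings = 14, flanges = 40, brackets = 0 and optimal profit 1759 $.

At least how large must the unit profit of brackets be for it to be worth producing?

Check each constraint at x*: coolant 202/202 (tight); lathe time 216/216 (tight); mill time 242/264 (slack 22).
By complementary slackness, y = 0 for the non-binding constraint.
From A_Bᵀ y = c: 3·y_coolant + 4·y_lathe time = 28.5; 4·y_coolant + 4·y_lathe time = 34.
→ y_coolant = 5.5 and y_lathe time = 3.
brackets enters the basis when its profit ≥ yᵀa₃ = 5.5·1 + 3·5 = 20.5.

20.5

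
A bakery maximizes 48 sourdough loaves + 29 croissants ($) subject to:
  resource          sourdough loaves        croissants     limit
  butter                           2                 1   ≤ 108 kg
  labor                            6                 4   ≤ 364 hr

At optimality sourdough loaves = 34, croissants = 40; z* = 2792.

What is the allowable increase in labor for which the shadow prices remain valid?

68

Binding constraints: butter, labor. The basis is B = [[2,1],[6,4]] with det 2.
Per unit increase in labor, x* moves by d = (-0.5, 1).
The basis stays optimal until sourdough loaves reaches 0; allowable increase = 68 hr.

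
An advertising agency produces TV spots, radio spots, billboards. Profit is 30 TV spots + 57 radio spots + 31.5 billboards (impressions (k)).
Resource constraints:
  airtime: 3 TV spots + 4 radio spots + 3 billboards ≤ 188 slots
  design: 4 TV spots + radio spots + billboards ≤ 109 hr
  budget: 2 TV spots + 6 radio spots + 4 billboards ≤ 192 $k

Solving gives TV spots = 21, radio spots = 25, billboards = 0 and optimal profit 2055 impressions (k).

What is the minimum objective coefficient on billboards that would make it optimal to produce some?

Binding: design and budget. Non-binding: airtime (25 unused).
Since airtime is not tight, its dual is 0.
Dual feasibility on the basic columns requires 4·y_design + 2·y_budget = 30, 1·y_design + 6·y_budget = 57.
Solving: y_design = 3, y_budget = 9.
billboards enters the basis when its profit ≥ yᵀa₃ = 3·1 + 9·4 = 39.

39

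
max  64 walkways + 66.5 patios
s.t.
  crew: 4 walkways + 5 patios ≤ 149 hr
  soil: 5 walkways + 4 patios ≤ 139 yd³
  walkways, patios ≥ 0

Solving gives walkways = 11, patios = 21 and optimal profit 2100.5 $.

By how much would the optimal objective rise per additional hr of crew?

Both crew and soil are binding at x*.
The binding rows give the dual system: 4·y_crew + 5·y_soil = 64 and 5·y_crew + 4·y_soil = 66.5.
Solving: y_crew = 8.5, y_soil = 6.
Shadow price of crew = 8.5.

8.5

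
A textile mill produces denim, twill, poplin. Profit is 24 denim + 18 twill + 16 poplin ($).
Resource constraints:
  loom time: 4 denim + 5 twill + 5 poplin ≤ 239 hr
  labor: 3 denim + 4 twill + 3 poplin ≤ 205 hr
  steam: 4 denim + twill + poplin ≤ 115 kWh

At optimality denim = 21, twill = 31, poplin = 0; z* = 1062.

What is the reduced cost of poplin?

-2

Check each constraint at x*: loom time 239/239 (tight); labor 187/205 (slack 18); steam 115/115 (tight).
By complementary slackness, y = 0 for the non-binding constraint.
From A_Bᵀ y = c: 4·y_loom time + 4·y_steam = 24; 5·y_loom time + 1·y_steam = 18.
This yields shadow prices y_loom time = 3, y_steam = 3.
Reduced cost of poplin: c₃ − yᵀa₃ = 16 − (3·5 + 3·1) = 16 − 18 = -2.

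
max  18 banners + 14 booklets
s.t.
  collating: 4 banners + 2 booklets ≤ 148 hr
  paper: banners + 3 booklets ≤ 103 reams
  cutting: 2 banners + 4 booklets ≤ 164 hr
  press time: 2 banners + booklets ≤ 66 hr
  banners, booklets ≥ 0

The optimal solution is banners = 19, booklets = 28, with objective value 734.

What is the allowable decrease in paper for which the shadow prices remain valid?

Binding constraints: paper, press time. The basis is B = [[1,3],[2,1]] with det -5.
Per unit decrease in paper, x* moves by d = (0.2, -0.4).
The basis stays optimal until booklets reaches 0; allowable decrease = 70 reams.

70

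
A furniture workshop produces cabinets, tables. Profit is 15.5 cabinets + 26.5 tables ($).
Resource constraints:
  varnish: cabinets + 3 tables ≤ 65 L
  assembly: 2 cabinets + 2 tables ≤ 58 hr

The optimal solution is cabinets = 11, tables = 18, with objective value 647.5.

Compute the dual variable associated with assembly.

Check each constraint at x*: varnish 65/65 (tight); assembly 58/58 (tight).
Dual feasibility on the basic columns requires 1·y_varnish + 2·y_assembly = 15.5, 3·y_varnish + 2·y_assembly = 26.5.
Solving: y_varnish = 5.5, y_assembly = 5.
Shadow price of assembly = 5.

5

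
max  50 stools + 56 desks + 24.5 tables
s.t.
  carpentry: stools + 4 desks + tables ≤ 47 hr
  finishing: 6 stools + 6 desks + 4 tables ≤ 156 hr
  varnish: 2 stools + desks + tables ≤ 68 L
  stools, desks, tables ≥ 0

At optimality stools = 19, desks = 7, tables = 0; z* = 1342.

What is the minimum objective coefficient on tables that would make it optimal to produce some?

At the optimum: carpentry uses 47 of 47 (binding); finishing uses 156 of 156 (binding); varnish uses 45 of 68 (slack = 23).
Slack constraints have shadow price 0 (complementary slackness).
From A_Bᵀ y = c: 1·y_carpentry + 6·y_finishing = 50; 4·y_carpentry + 6·y_finishing = 56.
→ y_carpentry = 2 and y_finishing = 8.
tables enters the basis when its profit ≥ yᵀa₃ = 2·1 + 8·4 = 34.

34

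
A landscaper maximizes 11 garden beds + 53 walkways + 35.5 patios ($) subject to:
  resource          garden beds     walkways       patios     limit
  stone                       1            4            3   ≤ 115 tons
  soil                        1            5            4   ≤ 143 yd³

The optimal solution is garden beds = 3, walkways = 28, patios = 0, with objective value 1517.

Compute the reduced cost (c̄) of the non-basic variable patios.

At the optimum: stone uses 115 of 115 (binding); soil uses 143 of 143 (binding).
The binding rows give the dual system: 1·y_stone + 1·y_soil = 11 and 4·y_stone + 5·y_soil = 53.
→ y_stone = 2 and y_soil = 9.
Reduced cost of patios: c₃ − yᵀa₃ = 35.5 − (2·3 + 9·4) = 35.5 − 42 = -6.5.

-6.5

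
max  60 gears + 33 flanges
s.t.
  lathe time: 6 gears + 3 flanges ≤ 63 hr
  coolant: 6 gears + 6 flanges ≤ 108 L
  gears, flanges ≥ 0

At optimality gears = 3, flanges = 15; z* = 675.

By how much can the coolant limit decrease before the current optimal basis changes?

Binding constraints: lathe time, coolant. The basis is B = [[6,3],[6,6]] with det 18.
Per unit decrease in coolant, x* moves by d = (0.1667, -0.3333).
The basis stays optimal until flanges reaches 0; allowable decrease = 45 L.

45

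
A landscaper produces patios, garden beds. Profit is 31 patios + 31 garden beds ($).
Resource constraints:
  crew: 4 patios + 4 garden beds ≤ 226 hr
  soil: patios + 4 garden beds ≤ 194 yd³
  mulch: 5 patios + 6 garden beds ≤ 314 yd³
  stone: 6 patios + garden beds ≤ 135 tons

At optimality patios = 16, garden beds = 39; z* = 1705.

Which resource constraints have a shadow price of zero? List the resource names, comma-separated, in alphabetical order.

crew, soil

crew: 220/226 (slack 6)
soil: 172/194 (slack 22)
mulch: 314/314 (binding)
stone: 135/135 (binding)
By complementary slackness, a constraint with positive slack has shadow price 0 → crew, soil.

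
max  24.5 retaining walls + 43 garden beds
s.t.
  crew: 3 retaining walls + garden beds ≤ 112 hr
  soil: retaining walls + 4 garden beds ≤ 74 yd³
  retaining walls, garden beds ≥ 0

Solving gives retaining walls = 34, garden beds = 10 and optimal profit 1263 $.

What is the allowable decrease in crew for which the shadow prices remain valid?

93.5

Binding constraints: crew, soil. The basis is B = [[3,1],[1,4]] with det 11.
Per unit decrease in crew, x* moves by d = (-0.3636, 0.0909).
The basis stays optimal until retaining walls reaches 0; allowable decrease = 93.5 hr.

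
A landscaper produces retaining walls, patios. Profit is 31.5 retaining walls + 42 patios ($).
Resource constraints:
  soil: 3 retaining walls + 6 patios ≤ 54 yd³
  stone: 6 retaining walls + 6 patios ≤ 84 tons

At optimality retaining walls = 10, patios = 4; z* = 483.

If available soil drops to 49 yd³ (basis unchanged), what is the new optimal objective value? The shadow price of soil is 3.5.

Δb = -5, so new z* = 483 + (3.5)·(-5) = 483 − 17.5 = 465.5.

465.5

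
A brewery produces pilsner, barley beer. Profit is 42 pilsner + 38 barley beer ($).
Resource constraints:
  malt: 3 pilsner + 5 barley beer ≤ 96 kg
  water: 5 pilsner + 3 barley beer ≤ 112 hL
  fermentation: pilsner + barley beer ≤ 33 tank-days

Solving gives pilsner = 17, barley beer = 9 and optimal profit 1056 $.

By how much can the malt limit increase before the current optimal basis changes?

Binding constraints: malt, water. The basis is B = [[3,5],[5,3]] with det -16.
Per unit increase in malt, x* moves by d = (-0.1875, 0.3125).
The basis stays optimal until fermentation becomes binding; allowable increase = 56 kg.

56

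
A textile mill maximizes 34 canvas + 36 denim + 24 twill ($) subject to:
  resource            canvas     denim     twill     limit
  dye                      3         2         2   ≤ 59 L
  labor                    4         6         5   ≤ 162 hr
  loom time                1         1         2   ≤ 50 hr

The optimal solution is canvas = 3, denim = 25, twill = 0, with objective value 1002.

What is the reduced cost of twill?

At the optimum: dye uses 59 of 59 (binding); labor uses 162 of 162 (binding); loom time uses 28 of 50 (slack = 22).
Since loom time is not tight, its dual is 0.
The binding rows give the dual system: 3·y_dye + 4·y_labor = 34 and 2·y_dye + 6·y_labor = 36.
This yields shadow prices y_dye = 6, y_labor = 4.
Reduced cost of twill: c₃ − yᵀa₃ = 24 − (6·2 + 4·5) = 24 − 32 = -8.

-8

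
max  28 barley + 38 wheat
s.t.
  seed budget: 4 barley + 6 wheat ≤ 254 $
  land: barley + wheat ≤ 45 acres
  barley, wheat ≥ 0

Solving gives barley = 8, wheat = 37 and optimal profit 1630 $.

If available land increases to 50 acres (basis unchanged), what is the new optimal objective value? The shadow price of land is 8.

1670

Δb = 5, so new z* = 1630 + (8)·(5) = 1630 + 40 = 1670.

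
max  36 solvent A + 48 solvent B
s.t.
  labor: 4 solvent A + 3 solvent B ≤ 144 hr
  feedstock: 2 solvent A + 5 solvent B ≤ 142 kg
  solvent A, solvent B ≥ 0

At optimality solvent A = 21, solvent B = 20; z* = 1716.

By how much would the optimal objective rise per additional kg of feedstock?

Check each constraint at x*: labor 144/144 (tight); feedstock 142/142 (tight).
Dual feasibility on the basic columns requires 4·y_labor + 2·y_feedstock = 36, 3·y_labor + 5·y_feedstock = 48.
This yields shadow prices y_labor = 6, y_feedstock = 6.
Shadow price of feedstock = 6.

6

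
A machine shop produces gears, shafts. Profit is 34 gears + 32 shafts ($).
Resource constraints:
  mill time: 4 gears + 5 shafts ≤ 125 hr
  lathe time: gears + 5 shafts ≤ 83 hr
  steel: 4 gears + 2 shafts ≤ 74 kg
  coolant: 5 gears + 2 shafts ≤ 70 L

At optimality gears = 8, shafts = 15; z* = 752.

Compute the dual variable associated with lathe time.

4

At the optimum: mill time uses 107 of 125 (slack = 18); lathe time uses 83 of 83 (binding); steel uses 62 of 74 (slack = 12); coolant uses 70 of 70 (binding).
Slack constraints have shadow price 0 (complementary slackness).
The binding rows give the dual system: 1·y_lathe time + 5·y_coolant = 34 and 5·y_lathe time + 2·y_coolant = 32.
Solving: y_lathe time = 4, y_coolant = 6.
Shadow price of lathe time = 4.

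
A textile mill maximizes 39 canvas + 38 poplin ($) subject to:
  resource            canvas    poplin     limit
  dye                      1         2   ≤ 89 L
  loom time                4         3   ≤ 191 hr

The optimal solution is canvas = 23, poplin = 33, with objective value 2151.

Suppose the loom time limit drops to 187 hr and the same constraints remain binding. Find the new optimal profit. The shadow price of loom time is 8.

2119

Δb = -4, so new z* = 2151 + (8)·(-4) = 2151 − 32 = 2119.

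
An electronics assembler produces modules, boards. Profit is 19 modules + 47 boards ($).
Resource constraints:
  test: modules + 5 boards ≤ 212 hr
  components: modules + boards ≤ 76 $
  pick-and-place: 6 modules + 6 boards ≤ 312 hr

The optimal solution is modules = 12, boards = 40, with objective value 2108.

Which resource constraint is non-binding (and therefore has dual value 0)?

components

test: 212/212 (binding)
components: 52/76 (slack 24)
pick-and-place: 312/312 (binding)
By complementary slackness, a constraint with positive slack has shadow price 0 → components.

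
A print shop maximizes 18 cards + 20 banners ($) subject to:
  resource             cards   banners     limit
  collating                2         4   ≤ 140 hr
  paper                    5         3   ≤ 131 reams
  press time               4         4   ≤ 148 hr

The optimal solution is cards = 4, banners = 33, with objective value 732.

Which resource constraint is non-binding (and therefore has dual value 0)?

paper

collating: 140/140 (binding)
paper: 119/131 (slack 12)
press time: 148/148 (binding)
By complementary slackness, a constraint with positive slack has shadow price 0 → paper.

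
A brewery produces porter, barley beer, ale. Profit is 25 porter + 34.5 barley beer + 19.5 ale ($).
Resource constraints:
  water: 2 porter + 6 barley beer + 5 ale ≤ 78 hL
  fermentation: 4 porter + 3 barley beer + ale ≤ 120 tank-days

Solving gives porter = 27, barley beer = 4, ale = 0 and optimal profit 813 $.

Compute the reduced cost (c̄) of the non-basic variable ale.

-2.5

Check each constraint at x*: water 78/78 (tight); fermentation 120/120 (tight).
The binding rows give the dual system: 2·y_water + 4·y_fermentation = 25 and 6·y_water + 3·y_fermentation = 34.5.
→ y_water = 3.5 and y_fermentation = 4.5.
Reduced cost of ale: c₃ − yᵀa₃ = 19.5 − (3.5·5 + 4.5·1) = 19.5 − 22 = -2.5.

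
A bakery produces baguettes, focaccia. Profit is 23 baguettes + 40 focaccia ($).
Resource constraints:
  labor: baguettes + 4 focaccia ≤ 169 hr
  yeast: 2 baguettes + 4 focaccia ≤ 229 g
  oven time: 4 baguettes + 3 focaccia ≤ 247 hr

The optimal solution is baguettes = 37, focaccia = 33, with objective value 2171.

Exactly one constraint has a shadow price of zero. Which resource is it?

labor: 169/169 (binding)
yeast: 206/229 (slack 23)
oven time: 247/247 (binding)
By complementary slackness, a constraint with positive slack has shadow price 0 → yeast.

yeast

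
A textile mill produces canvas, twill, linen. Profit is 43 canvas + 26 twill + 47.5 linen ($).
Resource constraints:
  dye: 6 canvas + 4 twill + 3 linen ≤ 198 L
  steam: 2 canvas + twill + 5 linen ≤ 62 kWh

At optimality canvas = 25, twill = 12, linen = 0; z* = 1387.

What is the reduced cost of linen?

At the optimum: dye uses 198 of 198 (binding); steam uses 62 of 62 (binding).
The binding rows give the dual system: 6·y_dye + 2·y_steam = 43 and 4·y_dye + 1·y_steam = 26.
Solving: y_dye = 4.5, y_steam = 8.
Reduced cost of linen: c₃ − yᵀa₃ = 47.5 − (4.5·3 + 8·5) = 47.5 − 53.5 = -6.

-6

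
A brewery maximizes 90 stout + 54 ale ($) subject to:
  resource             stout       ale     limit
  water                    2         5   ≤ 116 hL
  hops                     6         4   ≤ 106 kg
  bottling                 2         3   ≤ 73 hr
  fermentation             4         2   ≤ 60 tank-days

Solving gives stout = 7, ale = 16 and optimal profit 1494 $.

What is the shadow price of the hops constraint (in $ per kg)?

9

Binding: hops and fermentation. Non-binding: water (22 unused), bottling (11 unused).
Slack constraints have shadow price 0 (complementary slackness).
The binding rows give the dual system: 6·y_hops + 4·y_fermentation = 90 and 4·y_hops + 2·y_fermentation = 54.
This yields shadow prices y_hops = 9, y_fermentation = 9.
Shadow price of hops = 9.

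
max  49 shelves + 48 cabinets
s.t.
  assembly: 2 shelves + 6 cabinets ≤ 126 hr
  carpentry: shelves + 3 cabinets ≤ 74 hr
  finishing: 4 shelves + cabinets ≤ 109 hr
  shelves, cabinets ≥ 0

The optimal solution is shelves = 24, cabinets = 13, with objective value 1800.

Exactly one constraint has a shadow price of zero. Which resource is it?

assembly: 126/126 (binding)
carpentry: 63/74 (slack 11)
finishing: 109/109 (binding)
By complementary slackness, a constraint with positive slack has shadow price 0 → carpentry.

carpentry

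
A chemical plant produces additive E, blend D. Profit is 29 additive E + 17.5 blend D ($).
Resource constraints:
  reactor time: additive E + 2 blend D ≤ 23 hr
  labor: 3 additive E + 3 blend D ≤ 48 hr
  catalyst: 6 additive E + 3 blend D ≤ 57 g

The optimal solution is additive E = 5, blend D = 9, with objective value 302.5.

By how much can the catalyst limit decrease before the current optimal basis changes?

Binding constraints: reactor time, catalyst. The basis is B = [[1,2],[6,3]] with det -9.
Per unit decrease in catalyst, x* moves by d = (-0.2222, 0.1111).
The basis stays optimal until additive E reaches 0; allowable decrease = 22.5 g.

22.5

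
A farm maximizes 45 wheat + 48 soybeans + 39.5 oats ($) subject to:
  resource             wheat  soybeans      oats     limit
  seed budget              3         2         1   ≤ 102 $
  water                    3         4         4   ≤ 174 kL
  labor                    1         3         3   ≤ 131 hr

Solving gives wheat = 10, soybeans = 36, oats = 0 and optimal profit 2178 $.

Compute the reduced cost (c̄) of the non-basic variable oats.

Check each constraint at x*: seed budget 102/102 (tight); water 174/174 (tight); labor 118/131 (slack 13).
Slack constraints have shadow price 0 (complementary slackness).
Dual feasibility on the basic columns requires 3·y_seed budget + 3·y_water = 45, 2·y_seed budget + 4·y_water = 48.
Solving: y_seed budget = 6, y_water = 9.
Reduced cost of oats: c₃ − yᵀa₃ = 39.5 − (6·1 + 9·4) = 39.5 − 42 = -2.5.

-2.5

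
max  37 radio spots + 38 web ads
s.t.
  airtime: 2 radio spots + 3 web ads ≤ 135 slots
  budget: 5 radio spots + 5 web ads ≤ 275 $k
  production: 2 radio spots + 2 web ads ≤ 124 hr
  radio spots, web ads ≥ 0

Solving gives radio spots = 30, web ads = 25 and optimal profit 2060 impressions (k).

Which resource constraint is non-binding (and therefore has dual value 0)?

airtime: 135/135 (binding)
budget: 275/275 (binding)
production: 110/124 (slack 14)
By complementary slackness, a constraint with positive slack has shadow price 0 → production.

production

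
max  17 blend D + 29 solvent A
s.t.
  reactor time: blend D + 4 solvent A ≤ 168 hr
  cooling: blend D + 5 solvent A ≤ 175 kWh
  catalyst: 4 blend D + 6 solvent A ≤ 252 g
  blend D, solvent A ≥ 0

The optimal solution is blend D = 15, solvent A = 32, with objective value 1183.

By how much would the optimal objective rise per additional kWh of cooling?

1

Check each constraint at x*: reactor time 143/168 (slack 25); cooling 175/175 (tight); catalyst 252/252 (tight).
By complementary slackness, y = 0 for the non-binding constraint.
Dual feasibility on the basic columns requires 1·y_cooling + 4·y_catalyst = 17, 5·y_cooling + 6·y_catalyst = 29.
→ y_cooling = 1 and y_catalyst = 4.
Shadow price of cooling = 1.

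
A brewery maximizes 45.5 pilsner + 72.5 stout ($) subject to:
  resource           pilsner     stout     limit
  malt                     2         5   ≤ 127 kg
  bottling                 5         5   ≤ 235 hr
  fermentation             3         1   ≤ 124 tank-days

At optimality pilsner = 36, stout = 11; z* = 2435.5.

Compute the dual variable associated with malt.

At the optimum: malt uses 127 of 127 (binding); bottling uses 235 of 235 (binding); fermentation uses 119 of 124 (slack = 5).
By complementary slackness, y = 0 for the non-binding constraint.
From A_Bᵀ y = c: 2·y_malt + 5·y_bottling = 45.5; 5·y_malt + 5·y_bottling = 72.5.
This yields shadow prices y_malt = 9, y_bottling = 5.5.
Shadow price of malt = 9.

9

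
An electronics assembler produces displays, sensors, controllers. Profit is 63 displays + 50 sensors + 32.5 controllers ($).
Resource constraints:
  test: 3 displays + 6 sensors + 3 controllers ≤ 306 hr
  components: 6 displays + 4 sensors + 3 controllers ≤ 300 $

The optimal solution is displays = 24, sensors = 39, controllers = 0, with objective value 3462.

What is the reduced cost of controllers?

-2

At the optimum: test uses 306 of 306 (binding); components uses 300 of 300 (binding).
From A_Bᵀ y = c: 3·y_test + 6·y_components = 63; 6·y_test + 4·y_components = 50.
This yields shadow prices y_test = 2, y_components = 9.5.
Reduced cost of controllers: c₃ − yᵀa₃ = 32.5 − (2·3 + 9.5·3) = 32.5 − 34.5 = -2.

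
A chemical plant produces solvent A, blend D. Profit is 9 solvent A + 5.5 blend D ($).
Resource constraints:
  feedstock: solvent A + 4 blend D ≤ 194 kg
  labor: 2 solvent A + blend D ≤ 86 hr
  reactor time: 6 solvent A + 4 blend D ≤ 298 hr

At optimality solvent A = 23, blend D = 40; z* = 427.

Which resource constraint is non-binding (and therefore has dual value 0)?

feedstock: 183/194 (slack 11)
labor: 86/86 (binding)
reactor time: 298/298 (binding)
By complementary slackness, a constraint with positive slack has shadow price 0 → feedstock.

feedstock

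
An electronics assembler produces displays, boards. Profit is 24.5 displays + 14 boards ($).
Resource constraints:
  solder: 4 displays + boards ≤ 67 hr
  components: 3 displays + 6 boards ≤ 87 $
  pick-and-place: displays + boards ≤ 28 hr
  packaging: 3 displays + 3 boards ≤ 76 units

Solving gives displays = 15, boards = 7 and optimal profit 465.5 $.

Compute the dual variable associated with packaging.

0

Binding: solder and components. Non-binding: pick-and-place (6 unused), packaging (10 unused).
Slack constraints have shadow price 0 (complementary slackness).
From A_Bᵀ y = c: 4·y_solder + 3·y_components = 24.5; 1·y_solder + 6·y_components = 14.
Solving: y_solder = 5, y_components = 1.5.
Shadow price of packaging = 0.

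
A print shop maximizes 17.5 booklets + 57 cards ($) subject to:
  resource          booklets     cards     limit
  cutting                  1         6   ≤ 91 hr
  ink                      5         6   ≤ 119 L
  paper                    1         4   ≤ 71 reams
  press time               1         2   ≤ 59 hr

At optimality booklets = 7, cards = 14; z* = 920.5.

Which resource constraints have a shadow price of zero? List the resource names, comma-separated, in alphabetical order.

paper, press time

cutting: 91/91 (binding)
ink: 119/119 (binding)
paper: 63/71 (slack 8)
press time: 35/59 (slack 24)
By complementary slackness, a constraint with positive slack has shadow price 0 → paper, press time.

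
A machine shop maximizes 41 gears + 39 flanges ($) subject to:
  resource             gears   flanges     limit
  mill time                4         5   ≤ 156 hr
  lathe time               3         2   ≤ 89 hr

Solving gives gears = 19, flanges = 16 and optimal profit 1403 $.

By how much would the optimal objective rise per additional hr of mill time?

5

Both mill time and lathe time are binding at x*.
Dual feasibility on the basic columns requires 4·y_mill time + 3·y_lathe time = 41, 5·y_mill time + 2·y_lathe time = 39.
This yields shadow prices y_mill time = 5, y_lathe time = 7.
Shadow price of mill time = 5.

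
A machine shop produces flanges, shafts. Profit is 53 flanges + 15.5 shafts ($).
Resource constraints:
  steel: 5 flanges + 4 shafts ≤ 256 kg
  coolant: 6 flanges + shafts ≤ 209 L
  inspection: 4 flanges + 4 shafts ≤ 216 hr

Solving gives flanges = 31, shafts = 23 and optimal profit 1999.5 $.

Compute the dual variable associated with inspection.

2

Check each constraint at x*: steel 247/256 (slack 9); coolant 209/209 (tight); inspection 216/216 (tight).
Since steel is not tight, its dual is 0.
Dual feasibility on the basic columns requires 6·y_coolant + 4·y_inspection = 53, 1·y_coolant + 4·y_inspection = 15.5.
Solving: y_coolant = 7.5, y_inspection = 2.
Shadow price of inspection = 2.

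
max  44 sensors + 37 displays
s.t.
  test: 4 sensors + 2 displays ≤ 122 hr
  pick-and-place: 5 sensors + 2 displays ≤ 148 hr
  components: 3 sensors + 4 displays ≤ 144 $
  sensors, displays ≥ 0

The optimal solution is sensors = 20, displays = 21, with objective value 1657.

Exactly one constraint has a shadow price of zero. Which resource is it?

pick-and-place

test: 122/122 (binding)
pick-and-place: 142/148 (slack 6)
components: 144/144 (binding)
By complementary slackness, a constraint with positive slack has shadow price 0 → pick-and-place.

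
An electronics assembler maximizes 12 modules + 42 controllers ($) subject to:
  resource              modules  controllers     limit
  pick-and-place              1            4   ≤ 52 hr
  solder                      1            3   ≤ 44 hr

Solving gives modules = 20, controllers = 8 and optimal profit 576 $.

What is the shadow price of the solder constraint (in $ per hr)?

6

Both pick-and-place and solder are binding at x*.
The binding rows give the dual system: 1·y_pick-and-place + 1·y_solder = 12 and 4·y_pick-and-place + 3·y_solder = 42.
Solving: y_pick-and-place = 6, y_solder = 6.
Shadow price of solder = 6.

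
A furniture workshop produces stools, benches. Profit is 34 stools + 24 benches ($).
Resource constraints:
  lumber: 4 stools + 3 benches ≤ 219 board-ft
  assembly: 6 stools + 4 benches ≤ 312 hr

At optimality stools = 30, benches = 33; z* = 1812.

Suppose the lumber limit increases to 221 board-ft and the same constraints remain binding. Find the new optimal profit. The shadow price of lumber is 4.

Δb = 2, so new z* = 1812 + (4)·(2) = 1812 + 8 = 1820.

1820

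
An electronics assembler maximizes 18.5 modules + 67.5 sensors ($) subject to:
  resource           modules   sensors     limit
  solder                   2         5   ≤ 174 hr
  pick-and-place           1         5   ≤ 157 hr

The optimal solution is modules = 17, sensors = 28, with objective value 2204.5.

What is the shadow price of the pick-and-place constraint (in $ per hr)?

Check each constraint at x*: solder 174/174 (tight); pick-and-place 157/157 (tight).
From A_Bᵀ y = c: 2·y_solder + 1·y_pick-and-place = 18.5; 5·y_solder + 5·y_pick-and-place = 67.5.
→ y_solder = 5 and y_pick-and-place = 8.5.
Shadow price of pick-and-place = 8.5.

8.5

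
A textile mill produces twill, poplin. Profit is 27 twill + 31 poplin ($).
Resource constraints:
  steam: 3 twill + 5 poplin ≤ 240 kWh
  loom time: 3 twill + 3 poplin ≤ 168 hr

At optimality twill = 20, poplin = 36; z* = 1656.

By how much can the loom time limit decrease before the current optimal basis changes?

Binding constraints: steam, loom time. The basis is B = [[3,5],[3,3]] with det -6.
Per unit decrease in loom time, x* moves by d = (-0.8333, 0.5).
The basis stays optimal until twill reaches 0; allowable decrease = 24 hr.

24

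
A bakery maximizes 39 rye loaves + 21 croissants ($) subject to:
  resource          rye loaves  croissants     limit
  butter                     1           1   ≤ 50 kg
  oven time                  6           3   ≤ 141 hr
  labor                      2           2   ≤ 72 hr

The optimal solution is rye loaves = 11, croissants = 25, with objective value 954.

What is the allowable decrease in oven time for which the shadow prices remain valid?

33

Binding constraints: oven time, labor. The basis is B = [[6,3],[2,2]] with det 6.
Per unit decrease in oven time, x* moves by d = (-0.3333, 0.3333).
The basis stays optimal until rye loaves reaches 0; allowable decrease = 33 hr.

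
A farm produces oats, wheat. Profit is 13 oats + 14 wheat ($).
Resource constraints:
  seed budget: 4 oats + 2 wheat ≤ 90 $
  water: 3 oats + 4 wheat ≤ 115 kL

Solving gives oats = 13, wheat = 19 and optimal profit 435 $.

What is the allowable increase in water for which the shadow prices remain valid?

Binding constraints: seed budget, water. The basis is B = [[4,2],[3,4]] with det 10.
Per unit increase in water, x* moves by d = (-0.2, 0.4).
The basis stays optimal until oats reaches 0; allowable increase = 65 kL.

65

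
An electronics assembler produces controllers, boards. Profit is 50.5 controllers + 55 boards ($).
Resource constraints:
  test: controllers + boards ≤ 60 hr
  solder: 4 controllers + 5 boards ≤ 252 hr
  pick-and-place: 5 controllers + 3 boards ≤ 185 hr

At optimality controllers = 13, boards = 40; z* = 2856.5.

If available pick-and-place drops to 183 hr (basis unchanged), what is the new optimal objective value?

2851.5

Check each constraint at x*: test 53/60 (slack 7); solder 252/252 (tight); pick-and-place 185/185 (tight).
Since test is not tight, its dual is 0.
Dual feasibility on the basic columns requires 4·y_solder + 5·y_pick-and-place = 50.5, 5·y_solder + 3·y_pick-and-place = 55.
Solving: y_solder = 9.5, y_pick-and-place = 2.5.
Δz = y_pick-and-place·Δb = 2.5 × (-2) = -5, so new z* = 2856.5 − 5 = 2851.5.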